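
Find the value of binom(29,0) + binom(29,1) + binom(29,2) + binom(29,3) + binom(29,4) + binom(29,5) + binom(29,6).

1 + 29 + 406 + 3654 + 23751 + 118755 + 475020 = 621616.

621616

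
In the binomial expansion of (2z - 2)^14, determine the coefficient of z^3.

-5963776

The general term is C(14,j)·(2z)^j·(-2)^(14-j); the z^3 term has j = 3.
C(14,3) = 364.
Coefficient = C(14,3) · 2^3 · (-2)^11 = 364 · 8 · (-2048) = -5963776.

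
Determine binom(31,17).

265182525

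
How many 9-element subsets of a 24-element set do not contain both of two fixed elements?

All 9-subsets: C(24,9) = 1307504. Those containing both fixed elements: C(22,7) = 170544.
1307504 − 170544 = 1136960.

1136960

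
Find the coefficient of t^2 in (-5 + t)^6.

The general term is C(6,j)·(-5)^j·(t)^(6-j); the t^2 term has j = 4.
C(6,4) = 15.
Coefficient = C(6,4) · (-5)^4 = 15 · 625 = 9375.

9375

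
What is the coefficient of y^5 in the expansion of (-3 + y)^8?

The general term is C(8,j)·(-3)^j·(y)^(8-j); the y^5 term has j = 3.
C(8,3) = 56.
Coefficient = C(8,3) · (-3)^3 = 56 · (-27) = -1512.

-1512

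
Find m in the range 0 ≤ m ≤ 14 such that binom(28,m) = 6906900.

9

C(28,m) increases on 0 ≤ m ≤ 14. C(28,8) = 3108105 and C(28,9) = 6906900, so m = 9.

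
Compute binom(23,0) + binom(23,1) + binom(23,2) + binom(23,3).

2048

1 + 23 + 253 + 1771 = 2048.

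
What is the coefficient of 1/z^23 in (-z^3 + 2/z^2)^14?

-114688

General term: C(14,j)·(-z^3)^j·(2/z^2)^(14-j), with z-exponent 3j − 2(14−j) = 5j − 28.
Set 5j − 28 = -23: j = 1.
C(14,1) = 14; (-1)^1 = -1; 2^13 = 8192.
Coefficient = 14 · (-1) · 8192 = -114688.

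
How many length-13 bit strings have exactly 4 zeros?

Choose the 4 positions: C(13,4) = 715.

715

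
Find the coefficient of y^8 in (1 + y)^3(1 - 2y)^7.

Coefficient of y^8 = Σ_{j} C(3,j)·1^j·C(7,8-j)·(-2)^(8-j) for j from 1 to 3.
= (-384) + 1344 + (-672) = 288.

288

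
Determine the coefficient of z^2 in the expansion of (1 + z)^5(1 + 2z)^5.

Coefficient of z^2 = Σ_{j} C(5,j)·1^j·C(5,2-j)·2^(2-j) for j from 0 to 2.
= 40 + 50 + 10 = 100.

100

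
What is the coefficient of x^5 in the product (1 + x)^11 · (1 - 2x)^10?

Coefficient of x^5 = Σ_{j} C(11,j)·1^j·C(10,5-j)·(-2)^(5-j) for j from 0 to 5.
= (-8064) + 36960 + (-52800) + 29700 + (-6600) + 462 = -342.

-342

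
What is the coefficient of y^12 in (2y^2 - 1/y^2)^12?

-112640

General term: C(12,j)·(2y^2)^j·(-1/y^2)^(12-j), with y-exponent 2j − 2(12−j) = 4j − 24.
Set 4j − 24 = 12: j = 9.
C(12,9) = 220; 2^9 = 512; (-1)^3 = -1.
Coefficient = 220 · 512 · (-1) = -112640.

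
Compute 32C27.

C(32,27) = C(32,5) by symmetry.
C(32,5) = (32·31·30·29·28) / 5! = 24165120 / 120 = 201376.

201376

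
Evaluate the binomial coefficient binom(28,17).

21474180

C(28,17) = C(28,11) by symmetry.
C(28,11) = (28·27·26·25·24·23·22·21·20·19·18) / 11! = 857180548224000 / 39916800 = 21474180.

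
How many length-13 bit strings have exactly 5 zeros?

1287

Choose the 5 positions: C(13,5) = 1287.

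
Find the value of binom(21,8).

203490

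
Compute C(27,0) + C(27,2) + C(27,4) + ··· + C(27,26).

67108864

Even-r terms of row 27 sum to 2^26 = 67108864.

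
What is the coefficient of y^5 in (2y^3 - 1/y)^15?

96096

General term: C(15,j)·(2y^3)^j·(-1/y)^(15-j), with y-exponent 3j − 1(15−j) = 4j − 15.
Set 4j − 15 = 5: j = 5.
C(15,5) = 3003; 2^5 = 32; (-1)^10 = 1.
Coefficient = 3003 · 32 · 1 = 96096.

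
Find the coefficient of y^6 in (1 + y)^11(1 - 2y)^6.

-530

Coefficient of y^6 = Σ_{j} C(11,j)·1^j·C(6,6-j)·(-2)^(6-j) for j from 0 to 6.
= 64 + (-2112) + 13200 + (-26400) + 19800 + (-5544) + 462 = -530.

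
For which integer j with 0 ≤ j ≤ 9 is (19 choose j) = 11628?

C(19,j) increases on 0 ≤ j ≤ 9. C(19,4) = 3876 and C(19,5) = 11628, so j = 5.

5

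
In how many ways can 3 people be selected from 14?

This is C(14,3) = 364.

364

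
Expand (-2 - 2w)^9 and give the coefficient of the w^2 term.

The general term is C(9,j)·(-2)^j·(-2w)^(9-j); the w^2 term has j = 7.
C(9,7) = 36.
Coefficient = C(9,7) · (-2)^7 · (-2)^2 = 36 · (-128) · 4 = -18432.

-18432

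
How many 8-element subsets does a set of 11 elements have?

165

C(11,8) = C(11,3) by symmetry.
C(11,3) = (11·10·9) / 3! = 990 / 6 = 165.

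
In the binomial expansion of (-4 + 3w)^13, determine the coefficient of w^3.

8097103872

The general term is C(13,j)·(-4)^j·(3w)^(13-j); the w^3 term has j = 10.
C(13,10) = 286.
Coefficient = C(13,10) · (-4)^10 · 3^3 = 286 · 1048576 · 27 = 8097103872.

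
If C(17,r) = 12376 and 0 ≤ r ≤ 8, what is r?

6

C(17,r) increases on 0 ≤ r ≤ 8. C(17,5) = 6188 and C(17,6) = 12376, so r = 6.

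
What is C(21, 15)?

54264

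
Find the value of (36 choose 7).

C(36,7) = (36·35·34·33·32·31·30) / 7! = 42072307200 / 5040 = 8347680.

8347680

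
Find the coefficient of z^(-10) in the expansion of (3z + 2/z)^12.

General term: C(12,j)·(3z)^j·(2/z)^(12-j), with z-exponent 1j − 1(12−j) = 2j − 12.
Set 2j − 12 = -10: j = 1.
C(12,1) = 12; 3^1 = 3; 2^11 = 2048.
Coefficient = 12 · 3 · 2048 = 73728.

73728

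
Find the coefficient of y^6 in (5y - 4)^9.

-84000000

The general term is C(9,j)·(5y)^j·(-4)^(9-j); the y^6 term has j = 6.
C(9,6) = 84.
Coefficient = C(9,6) · 5^6 · (-4)^3 = 84 · 15625 · (-64) = -84000000.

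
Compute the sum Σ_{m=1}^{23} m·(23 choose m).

Since m·C(23,m) = 23·C(22,m−1), the sum is 23·2^22 = 23·4194304 = 96468992.

96468992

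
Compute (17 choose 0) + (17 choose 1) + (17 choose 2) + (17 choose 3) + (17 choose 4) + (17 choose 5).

1 + 17 + 136 + 680 + 2380 + 6188 = 9402.

9402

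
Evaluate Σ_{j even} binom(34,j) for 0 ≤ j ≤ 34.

8589934592

Half of (1+1)^34 + (1−1)^34 gives the even-index sum: 2^33 = 8589934592.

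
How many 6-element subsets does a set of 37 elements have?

2324784

C(37,6) = (37·36·35·34·33·32) / 6! = 1673844480 / 720 = 2324784.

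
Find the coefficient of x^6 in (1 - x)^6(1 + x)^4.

2

Coefficient of x^6 = Σ_{j} C(6,j)·(-1)^j·C(4,6-j)·1^(6-j) for j from 2 to 6.
= 15 + (-80) + 90 + (-24) + 1 = 2.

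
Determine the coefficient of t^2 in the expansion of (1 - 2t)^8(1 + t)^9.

Coefficient of t^2 = Σ_{j} C(8,j)·(-2)^j·C(9,2-j)·1^(2-j) for j from 0 to 2.
= 36 + (-144) + 112 = 4.

4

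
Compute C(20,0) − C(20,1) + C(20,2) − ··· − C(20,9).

-92378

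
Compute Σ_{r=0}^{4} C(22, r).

9109

1 + 22 + 231 + 1540 + 7315 = 9109.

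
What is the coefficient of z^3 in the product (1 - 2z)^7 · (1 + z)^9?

56

Coefficient of z^3 = Σ_{j} C(7,j)·(-2)^j·C(9,3-j)·1^(3-j) for j from 0 to 3.
= 84 + (-504) + 756 + (-280) = 56.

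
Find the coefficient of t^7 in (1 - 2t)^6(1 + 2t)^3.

Coefficient of t^7 = Σ_{j} C(6,j)·(-2)^j·C(3,7-j)·2^(7-j) for j from 4 to 6.
= 1920 + (-2304) + 384 = 0.

0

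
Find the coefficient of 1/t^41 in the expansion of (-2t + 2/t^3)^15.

-491520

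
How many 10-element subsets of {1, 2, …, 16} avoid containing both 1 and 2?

5005

All 10-subsets: C(16,10) = 8008. Those containing both fixed elements: C(14,8) = 3003.
8008 − 3003 = 5005.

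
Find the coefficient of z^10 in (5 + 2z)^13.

36608000

The general term is C(13,j)·(5)^j·(2z)^(13-j); the z^10 term has j = 3.
C(13,3) = 286.
Coefficient = C(13,3) · 5^3 · 2^10 = 286 · 125 · 1024 = 36608000.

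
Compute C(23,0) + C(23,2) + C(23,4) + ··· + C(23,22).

4194304

Even-r terms of row 23 sum to 2^22 = 4194304.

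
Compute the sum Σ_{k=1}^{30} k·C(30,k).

Since k·C(30,k) = 30·C(29,k−1), the sum is 30·2^29 = 30·536870912 = 16106127360.

16106127360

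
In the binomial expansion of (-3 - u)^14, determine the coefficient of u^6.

The general term is C(14,j)·(-3)^j·(-u)^(14-j); the u^6 term has j = 8.
C(14,8) = 3003.
Coefficient = C(14,8) · (-3)^8 = 3003 · 6561 = 19702683.

19702683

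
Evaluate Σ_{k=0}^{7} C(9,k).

502

1 + 9 + 36 + 84 + 126 + 126 + 84 + 36 = 502.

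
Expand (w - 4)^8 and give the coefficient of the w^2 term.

114688

The general term is C(8,j)·(w)^j·(-4)^(8-j); the w^2 term has j = 2.
C(8,2) = 28.
Coefficient = C(8,2) · (-4)^6 = 28 · 4096 = 114688.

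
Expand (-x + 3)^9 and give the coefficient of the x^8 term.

27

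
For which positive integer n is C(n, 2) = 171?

19

n(n−1)/2 = 171 ⇒ n(n−1) = 342. Since 19·18 = 342, n = 19.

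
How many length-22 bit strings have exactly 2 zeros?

231

Choose the 2 positions: C(22,2) = 231.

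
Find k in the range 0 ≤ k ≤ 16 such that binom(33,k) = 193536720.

C(33,k) increases on 0 ≤ k ≤ 16. C(33,10) = 92561040 and C(33,11) = 193536720, so k = 11.

11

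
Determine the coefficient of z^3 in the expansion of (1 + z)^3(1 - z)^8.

5

Coefficient of z^3 = Σ_{j} C(3,j)·1^j·C(8,3-j)·(-1)^(3-j) for j from 0 to 3.
= (-56) + 84 + (-24) + 1 = 5.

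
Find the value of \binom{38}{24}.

9669554100

C(38,24) = C(38,14) by symmetry.
C(38,14) = (38·37·36·35·34·33·32·31·30·29·28·27·26·25) / 14! = 842975203103953920000 / 87178291200 = 9669554100.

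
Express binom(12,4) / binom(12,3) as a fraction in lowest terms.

C(n,k+1)/C(n,k) = (n−k)/(k+1) = (12−3)/(3+1) = 9/4.

9/4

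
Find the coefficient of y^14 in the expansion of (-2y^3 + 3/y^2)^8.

General term: C(8,j)·(-2y^3)^j·(3/y^2)^(8-j), with y-exponent 3j − 2(8−j) = 5j − 16.
Set 5j − 16 = 14: j = 6.
C(8,6) = 28; (-2)^6 = 64; 3^2 = 9.
Coefficient = 28 · 64 · 9 = 16128.

16128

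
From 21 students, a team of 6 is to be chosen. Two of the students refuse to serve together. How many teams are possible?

50388

All 6-subsets: C(21,6) = 54264. Those containing both fixed elements: C(19,4) = 3876.
54264 − 3876 = 50388.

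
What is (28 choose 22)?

C(28,22) = C(28,6) by symmetry.
C(28,6) = (28·27·26·25·24·23) / 6! = 271252800 / 720 = 376740.

376740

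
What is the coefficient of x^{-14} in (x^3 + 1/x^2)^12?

66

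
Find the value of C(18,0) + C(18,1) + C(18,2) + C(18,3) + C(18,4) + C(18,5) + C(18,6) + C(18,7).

1 + 18 + 153 + 816 + 3060 + 8568 + 18564 + 31824 = 63004.

63004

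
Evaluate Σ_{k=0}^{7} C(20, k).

1 + 20 + 190 + 1140 + 4845 + 15504 + 38760 + 77520 = 137980.

137980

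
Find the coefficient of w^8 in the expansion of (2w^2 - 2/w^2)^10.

-122880

General term: C(10,j)·(2w^2)^j·(-2/w^2)^(10-j), with w-exponent 2j − 2(10−j) = 4j − 20.
Set 4j − 20 = 8: j = 7.
C(10,7) = 120; 2^7 = 128; (-2)^3 = -8.
Coefficient = 120 · 128 · (-8) = -122880.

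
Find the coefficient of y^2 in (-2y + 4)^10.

11796480

The general term is C(10,j)·(-2y)^j·(4)^(10-j); the y^2 term has j = 2.
C(10,2) = 45.
Coefficient = C(10,2) · (-2)^2 · 4^8 = 45 · 4 · 65536 = 11796480.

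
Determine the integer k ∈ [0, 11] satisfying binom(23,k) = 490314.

C(23,k) increases on 0 ≤ k ≤ 11. C(23,7) = 245157 and C(23,8) = 490314, so k = 8.

8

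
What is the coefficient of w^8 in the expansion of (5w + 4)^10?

281250000

The general term is C(10,j)·(5w)^j·(4)^(10-j); the w^8 term has j = 8.
C(10,8) = 45.
Coefficient = C(10,8) · 5^8 · 4^2 = 45 · 390625 · 16 = 281250000.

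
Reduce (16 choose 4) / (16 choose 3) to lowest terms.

C(n,k+1)/C(n,k) = (n−k)/(k+1) = (16−3)/(3+1) = 13/4.

13/4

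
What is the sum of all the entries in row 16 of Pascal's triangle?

The entries of row 16 sum to 2^16 = 65536.

65536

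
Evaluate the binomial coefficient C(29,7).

1560780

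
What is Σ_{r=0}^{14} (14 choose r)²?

By Vandermonde's identity, Σ C(14,r)² = C(28,14) = 40116600.

40116600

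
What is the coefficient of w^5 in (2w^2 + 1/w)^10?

General term: C(10,j)·(2w^2)^j·(1/w)^(10-j), with w-exponent 2j − 1(10−j) = 3j − 10.
Set 3j − 10 = 5: j = 5.
C(10,5) = 252; 2^5 = 32; 1^5 = 1.
Coefficient = 252 · 32 · 1 = 8064.

8064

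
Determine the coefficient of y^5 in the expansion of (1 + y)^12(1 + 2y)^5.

20814

Coefficient of y^5 = Σ_{j} C(12,j)·1^j·C(5,5-j)·2^(5-j) for j from 0 to 5.
= 32 + 960 + 5280 + 8800 + 4950 + 792 = 20814.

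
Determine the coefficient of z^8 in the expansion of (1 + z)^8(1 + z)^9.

24310

(1 + z)^8(1 + z)^9 = (1 + z)^17, so the coefficient of z^8 is C(17,8)·1^8 = 24310·1 = 24310.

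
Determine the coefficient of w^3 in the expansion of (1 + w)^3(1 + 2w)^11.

2047

Coefficient of w^3 = Σ_{j} C(3,j)·1^j·C(11,3-j)·2^(3-j) for j from 0 to 3.
= 1320 + 660 + 66 + 1 = 2047.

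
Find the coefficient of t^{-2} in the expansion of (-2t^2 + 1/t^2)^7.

-280

General term: C(7,j)·(-2t^2)^j·(1/t^2)^(7-j), with t-exponent 2j − 2(7−j) = 4j − 14.
Set 4j − 14 = -2: j = 3.
C(7,3) = 35; (-2)^3 = -8; 1^4 = 1.
Coefficient = 35 · (-8) · 1 = -280.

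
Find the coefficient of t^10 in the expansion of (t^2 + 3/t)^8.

General term: C(8,j)·(t^2)^j·(3/t)^(8-j), with t-exponent 2j − 1(8−j) = 3j − 8.
Set 3j − 8 = 10: j = 6.
C(8,6) = 28; 1^6 = 1; 3^2 = 9.
Coefficient = 28 · 1 · 9 = 252.

252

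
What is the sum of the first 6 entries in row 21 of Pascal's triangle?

27896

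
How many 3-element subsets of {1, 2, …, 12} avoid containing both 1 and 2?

210

All 3-subsets: C(12,3) = 220. Those containing both fixed elements: C(10,1) = 10.
220 − 10 = 210.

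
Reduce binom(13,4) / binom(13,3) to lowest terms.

5/2

C(n,k+1)/C(n,k) = (n−k)/(k+1) = (13−3)/(3+1) = 10/4 = 5/2.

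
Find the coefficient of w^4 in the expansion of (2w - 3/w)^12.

10264320

General term: C(12,j)·(2w)^j·(-3/w)^(12-j), with w-exponent 1j − 1(12−j) = 2j − 12.
Set 2j − 12 = 4: j = 8.
C(12,8) = 495; 2^8 = 256; (-3)^4 = 81.
Coefficient = 495 · 256 · 81 = 10264320.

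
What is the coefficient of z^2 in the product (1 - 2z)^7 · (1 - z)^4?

Coefficient of z^2 = Σ_{j} C(7,j)·(-2)^j·C(4,2-j)·(-1)^(2-j) for j from 0 to 2.
= 6 + 56 + 84 = 146.

146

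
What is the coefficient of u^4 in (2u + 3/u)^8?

16128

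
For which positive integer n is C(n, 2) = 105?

15

n(n−1)/2 = 105 ⇒ n(n−1) = 210. Since 15·14 = 210, n = 15.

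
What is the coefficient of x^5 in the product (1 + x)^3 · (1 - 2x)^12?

-6600

Coefficient of x^5 = Σ_{j} C(3,j)·1^j·C(12,5-j)·(-2)^(5-j) for j from 0 to 3.
= (-25344) + 23760 + (-5280) + 264 = -6600.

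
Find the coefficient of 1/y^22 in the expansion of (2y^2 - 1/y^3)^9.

18

General term: C(9,j)·(2y^2)^j·(-1/y^3)^(9-j), with y-exponent 2j − 3(9−j) = 5j − 27.
Set 5j − 27 = -22: j = 1.
C(9,1) = 9; 2^1 = 2; (-1)^8 = 1.
Coefficient = 9 · 2 · 1 = 18.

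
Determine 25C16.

2042975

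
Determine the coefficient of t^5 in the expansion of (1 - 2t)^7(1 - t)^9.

Coefficient of t^5 = Σ_{j} C(7,j)·(-2)^j·C(9,5-j)·(-1)^(5-j) for j from 0 to 5.
= (-126) + (-1764) + (-7056) + (-10080) + (-5040) + (-672) = -24738.

-24738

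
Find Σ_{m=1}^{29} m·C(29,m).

7784628224

Since m·C(29,m) = 29·C(28,m−1), the sum is 29·2^28 = 29·268435456 = 7784628224.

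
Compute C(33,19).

818809200

C(33,19) = C(33,14) by symmetry.
C(33,14) = (33·32·31·30·29·28·27·26·25·24·23·22·21·20) / 14! = 71382386874839040000 / 87178291200 = 818809200.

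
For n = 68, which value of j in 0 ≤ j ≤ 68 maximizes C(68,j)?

34

C(68,j) is maximized at j = 68/2 = 34.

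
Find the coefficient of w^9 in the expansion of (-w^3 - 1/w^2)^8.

56

General term: C(8,j)·(-w^3)^j·(-1/w^2)^(8-j), with w-exponent 3j − 2(8−j) = 5j − 16.
Set 5j − 16 = 9: j = 5.
C(8,5) = 56; (-1)^5 = -1; (-1)^3 = -1.
Coefficient = 56 · (-1) · (-1) = 56.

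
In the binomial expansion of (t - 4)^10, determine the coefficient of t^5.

The general term is C(10,j)·(t)^j·(-4)^(10-j); the t^5 term has j = 5.
C(10,5) = 252.
Coefficient = C(10,5) · (-4)^5 = 252 · (-1024) = -258048.

-258048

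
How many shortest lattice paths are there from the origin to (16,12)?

30421755

Each path is a sequence of 28 steps with 16 rights: C(28,16) = 30421755.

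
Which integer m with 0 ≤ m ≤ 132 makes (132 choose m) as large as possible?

66

C(132,m) is maximized at m = 132/2 = 66.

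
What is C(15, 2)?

C(15,2) = (15·14) / 2! = 210 / 2 = 105.

105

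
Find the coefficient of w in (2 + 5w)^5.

The general term is C(5,j)·(2)^j·(5w)^(5-j); the w^1 term has j = 4.
C(5,4) = 5.
Coefficient = C(5,4) · 2^4 · 5^1 = 5 · 16 · 5 = 400.

400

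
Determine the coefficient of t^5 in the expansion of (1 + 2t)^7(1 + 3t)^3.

Coefficient of t^5 = Σ_{j} C(7,j)·2^j·C(3,5-j)·3^(5-j) for j from 2 to 5.
= 2268 + 7560 + 5040 + 672 = 15540.

15540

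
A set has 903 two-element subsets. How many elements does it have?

43

n(n−1)/2 = 903 ⇒ n(n−1) = 1806. Since 43·42 = 1806, n = 43.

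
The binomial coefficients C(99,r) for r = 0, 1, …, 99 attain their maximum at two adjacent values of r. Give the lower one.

For odd n = 99, C(99,r) peaks at r = (n−1)/2 and (n+1)/2; the lower is 49.

49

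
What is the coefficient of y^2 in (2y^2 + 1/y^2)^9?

4032

General term: C(9,j)·(2y^2)^j·(1/y^2)^(9-j), with y-exponent 2j − 2(9−j) = 4j − 18.
Set 4j − 18 = 2: j = 5.
C(9,5) = 126; 2^5 = 32; 1^4 = 1.
Coefficient = 126 · 32 · 1 = 4032.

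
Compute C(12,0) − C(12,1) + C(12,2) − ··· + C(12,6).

462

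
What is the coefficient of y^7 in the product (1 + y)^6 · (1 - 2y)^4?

Coefficient of y^7 = Σ_{j} C(6,j)·1^j·C(4,7-j)·(-2)^(7-j) for j from 3 to 6.
= 320 + (-480) + 144 + (-8) = -24.

-24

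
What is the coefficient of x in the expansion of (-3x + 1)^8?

The general term is C(8,j)·(-3x)^j·(1)^(8-j); the x^1 term has j = 1.
C(8,1) = 8.
Coefficient = C(8,1) · (-3)^1 = 8 · (-3) = -24.

-24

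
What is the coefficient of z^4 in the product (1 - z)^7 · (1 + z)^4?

Coefficient of z^4 = Σ_{j} C(7,j)·(-1)^j·C(4,4-j)·1^(4-j) for j from 0 to 4.
= 1 + (-28) + 126 + (-140) + 35 = -6.

-6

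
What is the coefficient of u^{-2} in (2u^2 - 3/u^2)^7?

General term: C(7,j)·(2u^2)^j·(-3/u^2)^(7-j), with u-exponent 2j − 2(7−j) = 4j − 14.
Set 4j − 14 = -2: j = 3.
C(7,3) = 35; 2^3 = 8; (-3)^4 = 81.
Coefficient = 35 · 8 · 81 = 22680.

22680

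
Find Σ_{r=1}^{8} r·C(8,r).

Differentiating (1+x)^8 and setting x=1: Σ r·C(8,r) = 8·2^7 = 1024.

1024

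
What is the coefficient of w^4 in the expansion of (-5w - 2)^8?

The general term is C(8,j)·(-5w)^j·(-2)^(8-j); the w^4 term has j = 4.
C(8,4) = 70.
Coefficient = C(8,4) · (-5)^4 · (-2)^4 = 70 · 625 · 16 = 700000.

700000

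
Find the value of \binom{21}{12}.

293930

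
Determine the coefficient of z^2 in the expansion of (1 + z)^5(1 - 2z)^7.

Coefficient of z^2 = Σ_{j} C(5,j)·1^j·C(7,2-j)·(-2)^(2-j) for j from 0 to 2.
= 84 + (-70) + 10 = 24.

24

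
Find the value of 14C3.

C(14,3) = (14·13·12) / 3! = 2184 / 6 = 364.

364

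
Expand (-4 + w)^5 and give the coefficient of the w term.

The general term is C(5,j)·(-4)^j·(w)^(5-j); the w^1 term has j = 4.
C(5,4) = 5.
Coefficient = C(5,4) · (-4)^4 = 5 · 256 = 1280.

1280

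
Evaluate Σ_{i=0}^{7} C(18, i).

63004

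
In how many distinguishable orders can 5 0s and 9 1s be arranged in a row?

Choose positions for the 0s: C(14,5) = 2002.

2002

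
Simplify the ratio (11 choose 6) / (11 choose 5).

C(n,k+1)/C(n,k) = (n−k)/(k+1) = (11−5)/(5+1) = 6/6 = 1.

1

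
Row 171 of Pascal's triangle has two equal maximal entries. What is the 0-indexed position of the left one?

85

For odd n = 171, C(171,r) peaks at r = (n−1)/2 and (n+1)/2; the lesser is 85.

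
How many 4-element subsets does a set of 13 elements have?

715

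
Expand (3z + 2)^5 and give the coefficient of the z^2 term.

The general term is C(5,j)·(3z)^j·(2)^(5-j); the z^2 term has j = 2.
C(5,2) = 10.
Coefficient = C(5,2) · 3^2 · 2^3 = 10 · 9 · 8 = 720.

720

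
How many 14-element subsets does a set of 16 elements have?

120

C(16,14) = C(16,2) by symmetry.
C(16,2) = (16·15) / 2! = 240 / 2 = 120.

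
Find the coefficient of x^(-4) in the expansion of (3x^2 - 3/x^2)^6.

10935

General term: C(6,j)·(3x^2)^j·(-3/x^2)^(6-j), with x-exponent 2j − 2(6−j) = 4j − 12.
Set 4j − 12 = -4: j = 2.
C(6,2) = 15; 3^2 = 9; (-3)^4 = 81.
Coefficient = 15 · 9 · 81 = 10935.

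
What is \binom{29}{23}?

475020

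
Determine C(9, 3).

C(9,3) = (9·8·7) / 3! = 504 / 6 = 84.

84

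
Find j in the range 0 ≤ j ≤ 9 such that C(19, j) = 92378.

9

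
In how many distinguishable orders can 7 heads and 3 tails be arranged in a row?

120

Choose positions for the heads: C(10,7) = 120.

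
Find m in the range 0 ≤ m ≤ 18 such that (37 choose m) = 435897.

C(37,m) increases on 0 ≤ m ≤ 18. C(37,4) = 66045 and C(37,5) = 435897, so m = 5.

5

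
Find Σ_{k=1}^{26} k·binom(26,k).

872415232

Since k·C(26,k) = 26·C(25,k−1), the sum is 26·2^25 = 26·33554432 = 872415232.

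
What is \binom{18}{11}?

C(18,11) = C(18,7) by symmetry.
C(18,7) = (18·17·16·15·14·13·12) / 7! = 160392960 / 5040 = 31824.

31824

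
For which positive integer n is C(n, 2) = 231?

n(n−1)/2 = 231 ⇒ n(n−1) = 462. Since 22·21 = 462, n = 22.

22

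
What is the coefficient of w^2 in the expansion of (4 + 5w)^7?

The general term is C(7,j)·(4)^j·(5w)^(7-j); the w^2 term has j = 5.
C(7,5) = 21.
Coefficient = C(7,5) · 4^5 · 5^2 = 21 · 1024 · 25 = 537600.

537600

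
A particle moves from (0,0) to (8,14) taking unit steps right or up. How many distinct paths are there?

Each path is a sequence of 22 steps with 8 rights: C(22,8) = 319770.

319770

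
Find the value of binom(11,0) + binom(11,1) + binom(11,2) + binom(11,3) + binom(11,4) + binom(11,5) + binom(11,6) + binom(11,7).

1816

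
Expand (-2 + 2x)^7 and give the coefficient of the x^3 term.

The general term is C(7,j)·(-2)^j·(2x)^(7-j); the x^3 term has j = 4.
C(7,4) = 35.
Coefficient = C(7,4) · (-2)^4 · 2^3 = 35 · 16 · 8 = 4480.

4480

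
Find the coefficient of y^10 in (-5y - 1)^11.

-107421875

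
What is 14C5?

C(14,5) = (14·13·12·11·10) / 5! = 240240 / 120 = 2002.

2002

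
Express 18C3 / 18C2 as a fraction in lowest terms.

C(n,k+1)/C(n,k) = (n−k)/(k+1) = (18−2)/(2+1) = 16/3.

16/3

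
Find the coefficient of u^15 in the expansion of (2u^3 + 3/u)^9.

145152

General term: C(9,j)·(2u^3)^j·(3/u)^(9-j), with u-exponent 3j − 1(9−j) = 4j − 9.
Set 4j − 9 = 15: j = 6.
C(9,6) = 84; 2^6 = 64; 3^3 = 27.
Coefficient = 84 · 64 · 27 = 145152.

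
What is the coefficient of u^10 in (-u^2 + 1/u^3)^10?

General term: C(10,j)·(-u^2)^j·(1/u^3)^(10-j), with u-exponent 2j − 3(10−j) = 5j − 30.
Set 5j − 30 = 10: j = 8.
C(10,8) = 45; (-1)^8 = 1; 1^2 = 1.
Coefficient = 45 · 1 · 1 = 45.

45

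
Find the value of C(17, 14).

680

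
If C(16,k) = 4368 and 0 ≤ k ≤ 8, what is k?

5

C(16,k) increases on 0 ≤ k ≤ 8. C(16,4) = 1820 and C(16,5) = 4368, so k = 5.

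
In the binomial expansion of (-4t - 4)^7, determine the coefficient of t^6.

-114688

The general term is C(7,j)·(-4t)^j·(-4)^(7-j); the t^6 term has j = 6.
C(7,6) = 7.
Coefficient = C(7,6) · (-4)^6 · (-4)^1 = 7 · 4096 · (-4) = -114688.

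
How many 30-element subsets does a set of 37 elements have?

10295472

C(37,30) = C(37,7) by symmetry.
C(37,7) = (37·36·35·34·33·32·31) / 7! = 51889178880 / 5040 = 10295472.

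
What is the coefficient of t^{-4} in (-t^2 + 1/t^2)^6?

General term: C(6,j)·(-t^2)^j·(1/t^2)^(6-j), with t-exponent 2j − 2(6−j) = 4j − 12.
Set 4j − 12 = -4: j = 2.
C(6,2) = 15; (-1)^2 = 1; 1^4 = 1.
Coefficient = 15 · 1 · 1 = 15.

15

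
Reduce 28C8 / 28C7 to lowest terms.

21/8

C(n,k+1)/C(n,k) = (n−k)/(k+1) = (28−7)/(7+1) = 21/8.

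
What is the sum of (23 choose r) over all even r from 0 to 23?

Even-r terms of row 23 sum to 2^22 = 4194304.

4194304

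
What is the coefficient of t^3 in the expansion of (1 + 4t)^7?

The general term is C(7,j)·(1)^j·(4t)^(7-j); the t^3 term has j = 4.
C(7,4) = 35.
Coefficient = C(7,4) · 4^3 = 35 · 64 = 2240.

2240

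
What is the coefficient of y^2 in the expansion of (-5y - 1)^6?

The general term is C(6,j)·(-5y)^j·(-1)^(6-j); the y^2 term has j = 2.
C(6,2) = 15.
Coefficient = C(6,2) · (-5)^2 = 15 · 25 = 375.

375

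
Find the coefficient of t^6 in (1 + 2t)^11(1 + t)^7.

Coefficient of t^6 = Σ_{j} C(11,j)·2^j·C(7,6-j)·1^(6-j) for j from 0 to 6.
= 7 + 462 + 7700 + 46200 + 110880 + 103488 + 29568 = 298305.

298305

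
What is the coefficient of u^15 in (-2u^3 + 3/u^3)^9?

-41472

General term: C(9,j)·(-2u^3)^j·(3/u^3)^(9-j), with u-exponent 3j − 3(9−j) = 6j − 27.
Set 6j − 27 = 15: j = 7.
C(9,7) = 36; (-2)^7 = -128; 3^2 = 9.
Coefficient = 36 · (-128) · 9 = -41472.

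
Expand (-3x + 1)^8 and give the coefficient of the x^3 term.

-1512

The general term is C(8,j)·(-3x)^j·(1)^(8-j); the x^3 term has j = 3.
C(8,3) = 56.
Coefficient = C(8,3) · (-3)^3 = 56 · (-27) = -1512.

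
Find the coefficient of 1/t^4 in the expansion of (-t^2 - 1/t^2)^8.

General term: C(8,j)·(-t^2)^j·(-1/t^2)^(8-j), with t-exponent 2j − 2(8−j) = 4j − 16.
Set 4j − 16 = -4: j = 3.
C(8,3) = 56; (-1)^3 = -1; (-1)^5 = -1.
Coefficient = 56 · (-1) · (-1) = 56.

56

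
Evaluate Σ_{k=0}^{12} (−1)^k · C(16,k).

455

The partial alternating sum Σ_{k=0}^{12} (−1)^k C(16,k) = (−1)^12 C(15,12) = 455.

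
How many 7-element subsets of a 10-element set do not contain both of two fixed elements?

All 7-subsets: C(10,7) = 120. Those containing both fixed elements: C(8,5) = 56.
120 − 56 = 64.

64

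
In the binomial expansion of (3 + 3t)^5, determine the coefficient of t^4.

1215

The general term is C(5,j)·(3)^j·(3t)^(5-j); the t^4 term has j = 1.
C(5,1) = 5.
Coefficient = C(5,1) · 3^1 · 3^4 = 5 · 3 · 81 = 1215.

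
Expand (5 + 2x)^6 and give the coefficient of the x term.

The general term is C(6,j)·(5)^j·(2x)^(6-j); the x^1 term has j = 5.
C(6,5) = 6.
Coefficient = C(6,5) · 5^5 · 2^1 = 6 · 3125 · 2 = 37500.

37500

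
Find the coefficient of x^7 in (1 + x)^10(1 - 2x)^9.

1140

Coefficient of x^7 = Σ_{j} C(10,j)·1^j·C(9,7-j)·(-2)^(7-j) for j from 0 to 7.
= (-4608) + 53760 + (-181440) + 241920 + (-141120) + 36288 + (-3780) + 120 = 1140.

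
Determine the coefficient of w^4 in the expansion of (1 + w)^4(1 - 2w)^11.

1233

Coefficient of w^4 = Σ_{j} C(4,j)·1^j·C(11,4-j)·(-2)^(4-j) for j from 0 to 4.
= 5280 + (-5280) + 1320 + (-88) + 1 = 1233.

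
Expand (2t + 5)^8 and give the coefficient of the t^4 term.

The general term is C(8,j)·(2t)^j·(5)^(8-j); the t^4 term has j = 4.
C(8,4) = 70.
Coefficient = C(8,4) · 2^4 · 5^4 = 70 · 16 · 625 = 700000.

700000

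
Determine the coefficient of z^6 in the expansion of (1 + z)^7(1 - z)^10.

28

Coefficient of z^6 = Σ_{j} C(7,j)·1^j·C(10,6-j)·(-1)^(6-j) for j from 0 to 6.
= 210 + (-1764) + 4410 + (-4200) + 1575 + (-210) + 7 = 28.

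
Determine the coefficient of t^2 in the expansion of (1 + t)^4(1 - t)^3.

Coefficient of t^2 = Σ_{j} C(4,j)·1^j·C(3,2-j)·(-1)^(2-j) for j from 0 to 2.
= 3 + (-12) + 6 = -3.

-3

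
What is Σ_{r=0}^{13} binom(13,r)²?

Σ C(13,r)² is the coefficient of x^13 in (1+x)^13(1+x)^13 = (1+x)^26, i.e. C(26,13) = 10400600.

10400600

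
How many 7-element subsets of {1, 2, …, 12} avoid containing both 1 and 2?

540

All 7-subsets: C(12,7) = 792. Those containing both fixed elements: C(10,5) = 252.
792 − 252 = 540.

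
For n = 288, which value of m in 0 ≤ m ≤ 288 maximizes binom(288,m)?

144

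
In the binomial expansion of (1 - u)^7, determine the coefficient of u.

The general term is C(7,j)·(1)^j·(-u)^(7-j); the u^1 term has j = 6.
C(7,6) = 7.
Coefficient = C(7,6) · (-1)^1 = 7 · (-1) = -7.

-7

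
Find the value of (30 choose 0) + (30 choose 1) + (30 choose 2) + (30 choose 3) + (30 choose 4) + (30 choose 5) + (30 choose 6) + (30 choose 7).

1 + 30 + 435 + 4060 + 27405 + 142506 + 593775 + 2035800 = 2804012.

2804012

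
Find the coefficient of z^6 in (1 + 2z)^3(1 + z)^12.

13376

Coefficient of z^6 = Σ_{j} C(3,j)·2^j·C(12,6-j)·1^(6-j) for j from 0 to 3.
= 924 + 4752 + 5940 + 1760 = 13376.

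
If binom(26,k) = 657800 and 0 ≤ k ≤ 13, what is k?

C(26,k) increases on 0 ≤ k ≤ 13. C(26,6) = 230230 and C(26,7) = 657800, so k = 7.

7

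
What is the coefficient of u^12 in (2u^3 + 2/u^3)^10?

122880

General term: C(10,j)·(2u^3)^j·(2/u^3)^(10-j), with u-exponent 3j − 3(10−j) = 6j − 30.
Set 6j − 30 = 12: j = 7.
C(10,7) = 120; 2^7 = 128; 2^3 = 8.
Coefficient = 120 · 128 · 8 = 122880.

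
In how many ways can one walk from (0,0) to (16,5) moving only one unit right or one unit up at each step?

20349

Each path is a sequence of 21 steps with 16 rights: C(21,16) = 20349.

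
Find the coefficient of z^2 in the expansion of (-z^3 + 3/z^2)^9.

30618

General term: C(9,j)·(-z^3)^j·(3/z^2)^(9-j), with z-exponent 3j − 2(9−j) = 5j − 18.
Set 5j − 18 = 2: j = 4.
C(9,4) = 126; (-1)^4 = 1; 3^5 = 243.
Coefficient = 126 · 1 · 243 = 30618.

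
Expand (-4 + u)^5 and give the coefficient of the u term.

The general term is C(5,j)·(-4)^j·(u)^(5-j); the u^1 term has j = 4.
C(5,4) = 5.
Coefficient = C(5,4) · (-4)^4 = 5 · 256 = 1280.

1280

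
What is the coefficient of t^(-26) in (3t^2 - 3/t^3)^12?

35075106

General term: C(12,j)·(3t^2)^j·(-3/t^3)^(12-j), with t-exponent 2j − 3(12−j) = 5j − 36.
Set 5j − 36 = -26: j = 2.
C(12,2) = 66; 3^2 = 9; (-3)^10 = 59049.
Coefficient = 66 · 9 · 59049 = 35075106.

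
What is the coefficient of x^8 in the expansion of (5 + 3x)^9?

295245

The general term is C(9,j)·(5)^j·(3x)^(9-j); the x^8 term has j = 1.
C(9,1) = 9.
Coefficient = C(9,1) · 5^1 · 3^8 = 9 · 5 · 6561 = 295245.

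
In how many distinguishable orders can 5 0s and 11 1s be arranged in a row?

4368

Choose positions for the 0s: C(16,5) = 4368.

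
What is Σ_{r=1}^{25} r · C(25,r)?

Since r·C(25,r) = 25·C(24,r−1), the sum is 25·2^24 = 25·16777216 = 419430400.

419430400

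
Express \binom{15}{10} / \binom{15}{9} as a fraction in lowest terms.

3/5

C(n,k+1)/C(n,k) = (n−k)/(k+1) = (15−9)/(9+1) = 6/10 = 3/5.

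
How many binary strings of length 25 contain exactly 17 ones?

Choose the 17 positions: C(25,17) = 1081575.

1081575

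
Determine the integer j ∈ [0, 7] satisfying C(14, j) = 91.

2

C(14,j) increases on 0 ≤ j ≤ 7. C(14,1) = 14 and C(14,2) = 91, so j = 2.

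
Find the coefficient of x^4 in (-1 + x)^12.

495

The general term is C(12,j)·(-1)^j·(x)^(12-j); the x^4 term has j = 8.
C(12,8) = 495.
Coefficient = C(12,8) = 495.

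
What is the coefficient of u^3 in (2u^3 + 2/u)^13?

5857280

General term: C(13,j)·(2u^3)^j·(2/u)^(13-j), with u-exponent 3j − 1(13−j) = 4j − 13.
Set 4j − 13 = 3: j = 4.
C(13,4) = 715; 2^4 = 16; 2^9 = 512.
Coefficient = 715 · 16 · 512 = 5857280.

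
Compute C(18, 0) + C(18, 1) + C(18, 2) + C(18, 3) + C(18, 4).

4048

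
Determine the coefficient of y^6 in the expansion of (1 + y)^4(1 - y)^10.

Coefficient of y^6 = Σ_{j} C(4,j)·1^j·C(10,6-j)·(-1)^(6-j) for j from 0 to 4.
= 210 + (-1008) + 1260 + (-480) + 45 = 27.

27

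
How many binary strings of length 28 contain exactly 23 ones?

Choose the 23 positions: C(28,23) = 98280.

98280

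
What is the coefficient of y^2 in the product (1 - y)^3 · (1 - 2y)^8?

163

Coefficient of y^2 = Σ_{j} C(3,j)·(-1)^j·C(8,2-j)·(-2)^(2-j) for j from 0 to 2.
= 112 + 48 + 3 = 163.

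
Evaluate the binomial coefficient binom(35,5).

C(35,5) = (35·34·33·32·31) / 5! = 38955840 / 120 = 324632.

324632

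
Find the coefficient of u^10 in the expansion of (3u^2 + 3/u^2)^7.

15309

General term: C(7,j)·(3u^2)^j·(3/u^2)^(7-j), with u-exponent 2j − 2(7−j) = 4j − 14.
Set 4j − 14 = 10: j = 6.
C(7,6) = 7; 3^6 = 729; 3^1 = 3.
Coefficient = 7 · 729 · 3 = 15309.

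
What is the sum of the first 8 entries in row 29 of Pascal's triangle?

1 + 29 + 406 + 3654 + 23751 + 118755 + 475020 + 1560780 = 2182396.

2182396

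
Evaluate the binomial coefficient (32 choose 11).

C(32,11) = (32·31·30·29·28·27·26·25·24·23·22) / 11! = 5150244363264000 / 39916800 = 129024480.

129024480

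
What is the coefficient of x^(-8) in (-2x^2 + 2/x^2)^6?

General term: C(6,j)·(-2x^2)^j·(2/x^2)^(6-j), with x-exponent 2j − 2(6−j) = 4j − 12.
Set 4j − 12 = -8: j = 1.
C(6,1) = 6; (-2)^1 = -2; 2^5 = 32.
Coefficient = 6 · (-2) · 32 = -384.

-384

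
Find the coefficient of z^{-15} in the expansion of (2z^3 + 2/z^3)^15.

98402304

General term: C(15,j)·(2z^3)^j·(2/z^3)^(15-j), with z-exponent 3j − 3(15−j) = 6j − 45.
Set 6j − 45 = -15: j = 5.
C(15,5) = 3003; 2^5 = 32; 2^10 = 1024.
Coefficient = 3003 · 32 · 1024 = 98402304.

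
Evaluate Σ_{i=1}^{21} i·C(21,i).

22020096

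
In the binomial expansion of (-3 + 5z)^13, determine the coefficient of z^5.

26387521875

The general term is C(13,j)·(-3)^j·(5z)^(13-j); the z^5 term has j = 8.
C(13,8) = 1287.
Coefficient = C(13,8) · (-3)^8 · 5^5 = 1287 · 6561 · 3125 = 26387521875.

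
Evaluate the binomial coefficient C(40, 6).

C(40,6) = (40·39·38·37·36·35) / 6! = 2763633600 / 720 = 3838380.

3838380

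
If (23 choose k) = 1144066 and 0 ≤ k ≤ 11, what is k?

10

C(23,k) increases on 0 ≤ k ≤ 11. C(23,9) = 817190 and C(23,10) = 1144066, so k = 10.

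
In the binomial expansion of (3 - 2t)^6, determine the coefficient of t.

-2916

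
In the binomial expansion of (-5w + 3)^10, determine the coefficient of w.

-984150

The general term is C(10,j)·(-5w)^j·(3)^(10-j); the w^1 term has j = 1.
C(10,1) = 10.
Coefficient = C(10,1) · (-5)^1 · 3^9 = 10 · (-5) · 19683 = -984150.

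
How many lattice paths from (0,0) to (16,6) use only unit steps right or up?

74613

Each path is a sequence of 22 steps with 16 rights: C(22,16) = 74613.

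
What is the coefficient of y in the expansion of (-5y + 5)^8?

-3125000

The general term is C(8,j)·(-5y)^j·(5)^(8-j); the y^1 term has j = 1.
C(8,1) = 8.
Coefficient = C(8,1) · (-5)^1 · 5^7 = 8 · (-5) · 78125 = -3125000.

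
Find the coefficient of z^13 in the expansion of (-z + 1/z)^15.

General term: C(15,j)·(-z)^j·(1/z)^(15-j), with z-exponent 1j − 1(15−j) = 2j − 15.
Set 2j − 15 = 13: j = 14.
C(15,14) = 15; (-1)^14 = 1; 1^1 = 1.
Coefficient = 15 · 1 · 1 = 15.

15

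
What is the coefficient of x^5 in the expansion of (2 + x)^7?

The general term is C(7,j)·(2)^j·(x)^(7-j); the x^5 term has j = 2.
C(7,2) = 21.
Coefficient = C(7,2) · 2^2 = 21 · 4 = 84.

84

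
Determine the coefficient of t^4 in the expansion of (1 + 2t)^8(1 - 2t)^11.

Coefficient of t^4 = Σ_{j} C(8,j)·2^j·C(11,4-j)·(-2)^(4-j) for j from 0 to 4.
= 5280 + (-21120) + 24640 + (-9856) + 1120 = 64.

64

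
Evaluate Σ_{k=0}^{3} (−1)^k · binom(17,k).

-560

The partial alternating sum Σ_{k=0}^{3} (−1)^k C(17,k) = (−1)^3 C(16,3) = -560.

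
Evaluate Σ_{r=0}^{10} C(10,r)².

Σ C(10,r)² is the coefficient of x^10 in (1+x)^10(1+x)^10 = (1+x)^20, i.e. C(20,10) = 184756.

184756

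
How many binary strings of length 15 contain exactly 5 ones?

Choose the 5 positions: C(15,5) = 3003.

3003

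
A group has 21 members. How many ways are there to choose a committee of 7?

116280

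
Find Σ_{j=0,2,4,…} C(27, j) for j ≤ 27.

67108864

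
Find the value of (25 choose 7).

480700

C(25,7) = (25·24·23·22·21·20·19) / 7! = 2422728000 / 5040 = 480700.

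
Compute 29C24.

C(29,24) = C(29,5) by symmetry.
C(29,5) = (29·28·27·26·25) / 5! = 14250600 / 120 = 118755.

118755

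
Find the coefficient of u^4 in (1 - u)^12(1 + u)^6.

Coefficient of u^4 = Σ_{j} C(12,j)·(-1)^j·C(6,4-j)·1^(4-j) for j from 0 to 4.
= 15 + (-240) + 990 + (-1320) + 495 = -60.

-60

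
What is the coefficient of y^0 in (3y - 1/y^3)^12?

-4330260

General term: C(12,j)·(3y)^j·(-1/y^3)^(12-j), with y-exponent 1j − 3(12−j) = 4j − 36.
Set 4j − 36 = 0: j = 9.
C(12,9) = 220; 3^9 = 19683; (-1)^3 = -1.
Coefficient = 220 · 19683 · (-1) = -4330260.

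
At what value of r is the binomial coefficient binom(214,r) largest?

107

C(214,r) is maximized at r = 214/2 = 107.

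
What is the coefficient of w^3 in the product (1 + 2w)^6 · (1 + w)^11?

1645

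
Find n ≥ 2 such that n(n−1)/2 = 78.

n(n−1)/2 = 78 ⇒ n(n−1) = 156. Since 13·12 = 156, n = 13.

13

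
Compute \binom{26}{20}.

230230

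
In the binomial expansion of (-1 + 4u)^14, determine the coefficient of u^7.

The general term is C(14,j)·(-1)^j·(4u)^(14-j); the u^7 term has j = 7.
C(14,7) = 3432.
Coefficient = C(14,7) · (-1)^7 · 4^7 = 3432 · (-1) · 16384 = -56229888.

-56229888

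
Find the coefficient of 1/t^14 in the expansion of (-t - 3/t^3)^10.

General term: C(10,j)·(-t)^j·(-3/t^3)^(10-j), with t-exponent 1j − 3(10−j) = 4j − 30.
Set 4j − 30 = -14: j = 4.
C(10,4) = 210; (-1)^4 = 1; (-3)^6 = 729.
Coefficient = 210 · 1 · 729 = 153090.

153090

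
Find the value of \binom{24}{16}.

735471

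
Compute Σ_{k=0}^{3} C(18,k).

988

1 + 18 + 153 + 816 = 988.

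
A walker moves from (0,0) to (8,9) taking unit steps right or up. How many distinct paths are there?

24310

Each path is a sequence of 17 steps with 8 rights: C(17,8) = 24310.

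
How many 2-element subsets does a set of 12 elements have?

C(12,2) = (12·11) / 2! = 132 / 2 = 66.

66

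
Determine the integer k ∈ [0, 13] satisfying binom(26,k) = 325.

2

C(26,k) increases on 0 ≤ k ≤ 13. C(26,1) = 26 and C(26,2) = 325, so k = 2.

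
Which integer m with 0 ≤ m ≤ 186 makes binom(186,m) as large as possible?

93

C(186,m) is maximized at m = 186/2 = 93.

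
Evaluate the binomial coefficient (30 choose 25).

142506

C(30,25) = C(30,5) by symmetry.
C(30,5) = (30·29·28·27·26) / 5! = 17100720 / 120 = 142506.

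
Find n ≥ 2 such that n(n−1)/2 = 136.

17

n(n−1)/2 = 136 ⇒ n(n−1) = 272. Since 17·16 = 272, n = 17.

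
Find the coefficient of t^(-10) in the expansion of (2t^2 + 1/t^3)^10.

3360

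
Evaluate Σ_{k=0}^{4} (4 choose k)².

70

By Vandermonde's identity, Σ C(4,k)² = C(8,4) = 70.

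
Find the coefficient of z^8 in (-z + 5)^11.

The general term is C(11,j)·(-z)^j·(5)^(11-j); the z^8 term has j = 8.
C(11,8) = 165.
Coefficient = C(11,8) · 5^3 = 165 · 125 = 20625.

20625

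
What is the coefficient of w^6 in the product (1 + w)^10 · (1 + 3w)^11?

Coefficient of w^6 = Σ_{j} C(10,j)·1^j·C(11,6-j)·3^(6-j) for j from 0 to 6.
= 336798 + 1122660 + 1202850 + 534600 + 103950 + 8316 + 210 = 3309384.

3309384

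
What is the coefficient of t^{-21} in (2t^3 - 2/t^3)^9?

General term: C(9,j)·(2t^3)^j·(-2/t^3)^(9-j), with t-exponent 3j − 3(9−j) = 6j − 27.
Set 6j − 27 = -21: j = 1.
C(9,1) = 9; 2^1 = 2; (-2)^8 = 256.
Coefficient = 9 · 2 · 256 = 4608.

4608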